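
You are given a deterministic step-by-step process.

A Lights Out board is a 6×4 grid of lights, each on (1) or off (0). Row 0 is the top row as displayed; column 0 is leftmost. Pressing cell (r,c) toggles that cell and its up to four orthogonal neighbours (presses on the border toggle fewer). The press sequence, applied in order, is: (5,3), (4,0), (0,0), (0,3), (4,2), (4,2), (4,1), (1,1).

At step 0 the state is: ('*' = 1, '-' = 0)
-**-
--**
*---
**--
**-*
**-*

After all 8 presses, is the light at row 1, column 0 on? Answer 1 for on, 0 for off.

step 0: -**-
--**
*---
**--
**-*
**-*
step 1: -**-
--**
*---
**--
**--
***-
step 2: -**-
--**
*---
-*--
----
-**-
step 3: *-*-
*-**
*---
-*--
----
-**-
step 4: *--*
*-*-
*---
-*--
----
-**-
step 5: *--*
*-*-
*---
-**-
-***
-*--
step 6: *--*
*-*-
*---
-*--
----
-**-
step 7: *--*
*-*-
*---
----
***-
--*-
step 8: **-*
-*--
**--
----
***-
--*-

0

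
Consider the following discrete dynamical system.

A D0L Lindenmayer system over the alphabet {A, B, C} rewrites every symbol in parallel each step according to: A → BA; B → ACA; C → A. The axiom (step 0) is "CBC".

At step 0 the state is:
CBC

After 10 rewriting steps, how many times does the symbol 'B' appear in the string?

0) CBC
1) AACAA
2) BABAABABA
3) ACABAACABABAACABAACABA
4) BAABAACABABAABAACABAACABABAABAACABABAABAACABA
5) ACABABAACABABAABAACABAACABABAACABABAABAACABABAABAACABAACABABAACABABAABAACABAACABABAACABABAABAACABA
6) BAABAACABAACABABAABAACABAACABABAACABABAABAACABABAABAACABAA…ABAABAACABABAABAACABAACABABAABAACABAACABABAACABABAABAACABA  (len 210)
7) ACABABAACABABAABAACABABAABAACABAACABABAACABABAABAACABABAAB…ABAABAACABABAABAACABAACABABAABAACABAACABABAACABABAABAACABA  (len 451)
8) BAABAACABAACABABAABAACABAACABABAACABABAABAACABAACABABAACAB…ABAABAACABABAABAACABAACABABAABAACABAACABABAACABABAABAACABA  (len 969)
9) ACABABAACABABAABAACABABAABAACABAACABABAACABABAABAACABABAAB…ABAABAACABABAABAACABAACABABAABAACABAACABABAACABABAABAACABA  (len 2081)
10) BAABAACABAACABABAABAACABAACABABAACABABAABAACABAACABABAACAB…ABAABAACABABAABAACABAACABABAABAACABAACABABAACABABAABAACABA  (len 4470)

1237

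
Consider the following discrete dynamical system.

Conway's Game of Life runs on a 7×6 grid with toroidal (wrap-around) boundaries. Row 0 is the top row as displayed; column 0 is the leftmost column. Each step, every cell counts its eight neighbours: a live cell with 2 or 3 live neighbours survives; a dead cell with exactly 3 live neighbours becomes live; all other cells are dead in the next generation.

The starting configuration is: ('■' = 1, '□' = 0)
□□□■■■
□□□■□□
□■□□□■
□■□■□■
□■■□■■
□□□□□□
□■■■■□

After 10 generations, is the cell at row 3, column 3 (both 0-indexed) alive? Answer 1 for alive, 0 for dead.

gen 0: □□□■■■
□□□■□□
□■□□□■
□■□■□■
□■■□■■
□□□□□□
□■■■■□
gen 1: □□□□□■
■□■■□■
□□□□□□
□■□■□■
□■■■■■
■□□□□■
□□■□□■
gen 2: □■■■□■
■□□□■■
□■□■□■
□■□■□■
□■□■□□
□□□□□□
□□□□■■
gen 3: □■■■□□
□□□□□□
□■□■□□
□■□■□□
■□□□■□
□□□□■□
■□■■■■
gen 4: ■■□□□■
□■□■□□
□□□□□□
■■□■■□
□□□■■■
■■□□□□
■□□□□■
gen 5: □■■□■■
□■■□□□
■■□■■□
■□■■□□
□□□■□□
□■□□□□
□□□□□□
gen 6: ■■■■□□
□□□□□□
■□□□■■
■□□□□■
□■□■□□
□□□□□□
■■■□□□
gen 7: ■□□■□□
□□■■■□
■□□□■□
□■□□□□
■□□□□□
■□□□□□
■□□■□□
gen 8: □■□□□■
□■■□■□
□■■□■■
■■□□□■
■■□□□□
■■□□□■
■■□□□■
gen 9: □□□□■■
□□□□■□
□□□□■□
□□□□■□
□□■□□□
□□■□□□
□□■□■□
gen 10: □□□□■■
□□□■■□
□□□■■■
□□□■□□
□□□■□□
□■■□□□
□□□□■■

1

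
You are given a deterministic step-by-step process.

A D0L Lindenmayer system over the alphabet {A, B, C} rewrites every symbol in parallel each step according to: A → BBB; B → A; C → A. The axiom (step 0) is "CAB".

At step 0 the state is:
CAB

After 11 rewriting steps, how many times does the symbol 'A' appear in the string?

486

t=0: CAB
t=1: ABBBA
t=2: BBBAAABBB
t=3: AAABBBBBBBBBAAA
t=4: BBBBBBBBBAAAAAAAAABBBBBBBBB
t=5: AAAAAAAAABBBBBBBBBBBBBBBBBBBBBBBBBBBAAAAAAAAA
t=6: BBBBBBBBBBBBBBBBBBBBBBBBBBBAAAAAAAAAAAAAAAAAAAAAAAAAAABBBBBBBBBBBBBBBBBBBBBBBBBBB
t=7: AAAAAAAAAAAAAAAAAAAAAAAAAAABBBBBBBBBBBBBBBBBBBBBBBBBBBBBBB…BBBBBBBBBBBBBBBBBBBBBBBBBBBBBBBAAAAAAAAAAAAAAAAAAAAAAAAAAA  (len 135)
t=8: BBBBBBBBBBBBBBBBBBBBBBBBBBBBBBBBBBBBBBBBBBBBBBBBBBBBBBBBBB…BBBBBBBBBBBBBBBBBBBBBBBBBBBBBBBBBBBBBBBBBBBBBBBBBBBBBBBBBB  (len 243)
t=9: AAAAAAAAAAAAAAAAAAAAAAAAAAAAAAAAAAAAAAAAAAAAAAAAAAAAAAAAAA…AAAAAAAAAAAAAAAAAAAAAAAAAAAAAAAAAAAAAAAAAAAAAAAAAAAAAAAAAA  (len 405)
t=10: BBBBBBBBBBBBBBBBBBBBBBBBBBBBBBBBBBBBBBBBBBBBBBBBBBBBBBBBBB…BBBBBBBBBBBBBBBBBBBBBBBBBBBBBBBBBBBBBBBBBBBBBBBBBBBBBBBBBB  (len 729)
t=11: AAAAAAAAAAAAAAAAAAAAAAAAAAAAAAAAAAAAAAAAAAAAAAAAAAAAAAAAAA…AAAAAAAAAAAAAAAAAAAAAAAAAAAAAAAAAAAAAAAAAAAAAAAAAAAAAAAAAA  (len 1215)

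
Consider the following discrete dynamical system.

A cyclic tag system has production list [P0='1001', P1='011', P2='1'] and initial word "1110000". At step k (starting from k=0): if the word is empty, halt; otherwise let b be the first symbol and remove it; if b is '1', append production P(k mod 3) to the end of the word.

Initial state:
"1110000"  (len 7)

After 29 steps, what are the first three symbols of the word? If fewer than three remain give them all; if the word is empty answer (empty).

k=0  "1110000"  (len 7)
k=1  "1100001001"  (len 10)
k=2  "100001001011"  (len 12)
k=3  "000010010111"  (len 12)
k=4  "00010010111"  (len 11)
k=5  "0010010111"  (len 10)
k=6  "010010111"  (len 9)
k=7  "10010111"  (len 8)
k=8  "0010111011"  (len 10)
k=9  "010111011"  (len 9)
k=10  "10111011"  (len 8)
k=11  "0111011011"  (len 10)
k=12  "111011011"  (len 9)
k=13  "110110111001"  (len 12)
k=14  "10110111001011"  (len 14)
k=15  "01101110010111"  (len 14)
k=16  "1101110010111"  (len 13)
k=17  "101110010111011"  (len 15)
k=18  "011100101110111"  (len 15)
k=19  "11100101110111"  (len 14)
k=20  "1100101110111011"  (len 16)
k=21  "1001011101110111"  (len 16)
k=22  "0010111011101111001"  (len 19)
k=23  "010111011101111001"  (len 18)
k=24  "10111011101111001"  (len 17)
k=25  "01110111011110011001"  (len 20)
k=26  "1110111011110011001"  (len 19)
k=27  "1101110111100110011"  (len 19)
k=28  "1011101111001100111001"  (len 22)
k=29  "011101111001100111001011"  (len 24)

011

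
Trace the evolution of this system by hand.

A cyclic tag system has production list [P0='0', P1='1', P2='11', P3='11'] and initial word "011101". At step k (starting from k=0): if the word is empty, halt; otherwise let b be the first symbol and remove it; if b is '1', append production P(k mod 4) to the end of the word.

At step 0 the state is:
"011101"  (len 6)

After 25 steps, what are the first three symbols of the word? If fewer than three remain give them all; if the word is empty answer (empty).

111

[0] "011101"  (len 6)
[1] "11101"  (len 5)
[2] "11011"  (len 5)
[3] "101111"  (len 6)
[4] "0111111"  (len 7)
[5] "111111"  (len 6)
[6] "111111"  (len 6)
[7] "1111111"  (len 7)
[8] "11111111"  (len 8)
[9] "11111110"  (len 8)
[10] "11111101"  (len 8)
[11] "111110111"  (len 9)
[12] "1111011111"  (len 10)
[13] "1110111110"  (len 10)
[14] "1101111101"  (len 10)
[15] "10111110111"  (len 11)
[16] "011111011111"  (len 12)
[17] "11111011111"  (len 11)
[18] "11110111111"  (len 11)
[19] "111011111111"  (len 12)
[20] "1101111111111"  (len 13)
[21] "1011111111110"  (len 13)
[22] "0111111111101"  (len 13)
[23] "111111111101"  (len 12)
[24] "1111111110111"  (len 13)
[25] "1111111101110"  (len 13)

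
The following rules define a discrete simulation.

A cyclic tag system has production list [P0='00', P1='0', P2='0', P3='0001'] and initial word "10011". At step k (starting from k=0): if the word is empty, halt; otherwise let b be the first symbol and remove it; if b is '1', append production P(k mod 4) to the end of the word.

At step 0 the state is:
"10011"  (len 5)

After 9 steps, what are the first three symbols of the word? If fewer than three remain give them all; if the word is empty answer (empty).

[0] "10011"  (len 5)
[1] "001100"  (len 6)
[2] "01100"  (len 5)
[3] "1100"  (len 4)
[4] "1000001"  (len 7)
[5] "00000100"  (len 8)
[6] "0000100"  (len 7)
[7] "000100"  (len 6)
[8] "00100"  (len 5)
[9] "0100"  (len 4)

010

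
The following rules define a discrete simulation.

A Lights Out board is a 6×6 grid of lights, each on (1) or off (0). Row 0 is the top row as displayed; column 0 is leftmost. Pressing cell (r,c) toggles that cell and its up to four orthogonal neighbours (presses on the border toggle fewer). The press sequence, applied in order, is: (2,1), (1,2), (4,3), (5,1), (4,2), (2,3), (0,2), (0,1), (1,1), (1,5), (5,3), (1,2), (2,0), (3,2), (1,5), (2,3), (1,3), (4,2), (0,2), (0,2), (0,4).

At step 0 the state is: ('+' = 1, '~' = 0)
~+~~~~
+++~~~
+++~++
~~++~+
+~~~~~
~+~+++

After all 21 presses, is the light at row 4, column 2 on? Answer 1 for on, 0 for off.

0

t=0: ~+~~~~
+++~~~
+++~++
~~++~+
+~~~~~
~+~+++
t=1: ~+~~~~
+~+~~~
~~~~++
~+++~+
+~~~~~
~+~+++
t=2: ~++~~~
++~+~~
~~+~++
~+++~+
+~~~~~
~+~+++
t=3: ~++~~~
++~+~~
~~+~++
~++~~+
+~+++~
~+~~++
t=4: ~++~~~
++~+~~
~~+~++
~++~~+
+++++~
+~+~++
t=5: ~++~~~
++~+~~
~~+~++
~+~~~+
+~~~+~
+~~~++
t=6: ~++~~~
++~~~~
~~~+~+
~+~+~+
+~~~+~
+~~~++
t=7: ~~~+~~
+++~~~
~~~+~+
~+~+~+
+~~~+~
+~~~++
t=8: ++++~~
+~+~~~
~~~+~+
~+~+~+
+~~~+~
+~~~++
t=9: +~++~~
~+~~~~
~+~+~+
~+~+~+
+~~~+~
+~~~++
t=10: +~++~+
~+~~++
~+~+~~
~+~+~+
+~~~+~
+~~~++
t=11: +~++~+
~+~~++
~+~+~~
~+~+~+
+~~++~
+~++~+
t=12: +~~+~+
~~++++
~+++~~
~+~+~+
+~~++~
+~++~+
t=13: +~~+~+
+~++++
+~++~~
++~+~+
+~~++~
+~++~+
t=14: +~~+~+
+~++++
+~~+~~
+~+~~+
+~+++~
+~++~+
t=15: +~~+~~
+~++~~
+~~+~+
+~+~~+
+~+++~
+~++~+
t=16: +~~+~~
+~+~~~
+~+~++
+~++~+
+~+++~
+~++~+
t=17: +~~~~~
+~~++~
+~++++
+~++~+
+~+++~
+~++~+
t=18: +~~~~~
+~~++~
+~++++
+~~+~+
++~~+~
+~~+~+
t=19: ++++~~
+~+++~
+~++++
+~~+~+
++~~+~
+~~+~+
t=20: +~~~~~
+~~++~
+~++++
+~~+~+
++~~+~
+~~+~+
t=21: +~~+++
+~~+~~
+~++++
+~~+~+
++~~+~
+~~+~+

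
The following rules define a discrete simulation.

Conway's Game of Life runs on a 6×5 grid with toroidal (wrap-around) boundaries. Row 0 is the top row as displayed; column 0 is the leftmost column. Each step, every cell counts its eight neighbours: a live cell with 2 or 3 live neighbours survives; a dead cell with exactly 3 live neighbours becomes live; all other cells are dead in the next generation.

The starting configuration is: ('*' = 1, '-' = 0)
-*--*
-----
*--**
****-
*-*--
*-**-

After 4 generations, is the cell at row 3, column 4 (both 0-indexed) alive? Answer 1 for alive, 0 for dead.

step 0: -*--*
-----
*--**
****-
*-*--
*-**-
step 1: *****
---*-
*--*-
-----
*----
*-**-
step 2: *----
-----
----*
----*
-*--*
-----
step 3: -----
-----
-----
---**
*----
*----
step 4: -----
-----
-----
----*
*----
-----

1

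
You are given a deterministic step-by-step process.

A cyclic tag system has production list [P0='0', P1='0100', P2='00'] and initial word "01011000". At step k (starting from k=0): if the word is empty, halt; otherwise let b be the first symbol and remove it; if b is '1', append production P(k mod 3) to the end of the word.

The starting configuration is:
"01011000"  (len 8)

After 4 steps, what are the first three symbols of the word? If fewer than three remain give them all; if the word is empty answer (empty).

k=0  "01011000"  (len 8)
k=1  "1011000"  (len 7)
k=2  "0110000100"  (len 10)
k=3  "110000100"  (len 9)
k=4  "100001000"  (len 9)

100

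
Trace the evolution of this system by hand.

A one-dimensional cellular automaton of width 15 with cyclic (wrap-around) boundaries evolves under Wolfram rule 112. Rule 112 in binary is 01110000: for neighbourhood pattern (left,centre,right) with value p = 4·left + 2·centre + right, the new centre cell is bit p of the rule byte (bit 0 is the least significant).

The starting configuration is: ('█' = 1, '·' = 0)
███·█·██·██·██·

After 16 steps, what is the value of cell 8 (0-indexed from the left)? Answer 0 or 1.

1

k=0  ███·█·██·██·██·
k=1  ··██·█·██·██·██
k=2  █··██·█·██·██·█
k=3  ██··██·█·██·██·
k=4  ·██··██·█·██·██
k=5  █·██··██·█·██·█
k=6  ██·██··██·█·██·
k=7  ·██·██··██·█·██
k=8  █·██·██··██·█·█
k=9  ██·██·██··██·█·
k=10  ·██·██·██··██·█
k=11  █·██·██·██··██·
k=12  ·█·██·██·██··██
k=13  █·█·██·██·██··█
k=14  ██·█·██·██·██··
k=15  ·██·█·██·██·██·
k=16  ··██·█·██·██·██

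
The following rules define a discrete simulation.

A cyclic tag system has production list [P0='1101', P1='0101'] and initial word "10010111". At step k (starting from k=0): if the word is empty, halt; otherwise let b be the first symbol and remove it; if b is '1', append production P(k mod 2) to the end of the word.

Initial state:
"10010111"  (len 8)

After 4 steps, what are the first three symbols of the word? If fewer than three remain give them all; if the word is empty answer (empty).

t=0: "10010111"  (len 8)
t=1: "00101111101"  (len 11)
t=2: "0101111101"  (len 10)
t=3: "101111101"  (len 9)
t=4: "011111010101"  (len 12)

011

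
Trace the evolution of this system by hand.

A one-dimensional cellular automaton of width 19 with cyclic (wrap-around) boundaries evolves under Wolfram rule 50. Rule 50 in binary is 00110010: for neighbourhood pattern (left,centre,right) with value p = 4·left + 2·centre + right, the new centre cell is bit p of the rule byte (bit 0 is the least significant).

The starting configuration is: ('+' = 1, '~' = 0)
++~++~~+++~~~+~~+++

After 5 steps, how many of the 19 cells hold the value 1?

k=0  ++~++~~+++~~~+~~+++
k=1  ~~+~~++~~~+~+~++~~~
k=2  ~+~++~~+~+~+~+~~+~~
k=3  +~+~~++~+~+~+~++~+~
k=4  ~+~++~~+~+~+~+~~+~+
k=5  +~+~~++~+~+~+~++~+~

10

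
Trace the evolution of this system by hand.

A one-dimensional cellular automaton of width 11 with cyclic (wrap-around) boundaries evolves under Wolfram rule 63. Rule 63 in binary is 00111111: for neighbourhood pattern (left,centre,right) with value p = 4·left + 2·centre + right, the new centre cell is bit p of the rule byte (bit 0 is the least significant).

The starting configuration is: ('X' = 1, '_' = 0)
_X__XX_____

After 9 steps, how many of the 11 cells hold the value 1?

10

t=0: _X__XX_____
t=1: XXXXX_XXXXX
t=2: _____XX____
t=3: XXXXXX_XXXX
t=4: ______XX___
t=5: XXXXXXX_XXX
t=6: _______XX__
t=7: XXXXXXXX_XX
t=8: ________XX_
t=9: XXXXXXXXX_X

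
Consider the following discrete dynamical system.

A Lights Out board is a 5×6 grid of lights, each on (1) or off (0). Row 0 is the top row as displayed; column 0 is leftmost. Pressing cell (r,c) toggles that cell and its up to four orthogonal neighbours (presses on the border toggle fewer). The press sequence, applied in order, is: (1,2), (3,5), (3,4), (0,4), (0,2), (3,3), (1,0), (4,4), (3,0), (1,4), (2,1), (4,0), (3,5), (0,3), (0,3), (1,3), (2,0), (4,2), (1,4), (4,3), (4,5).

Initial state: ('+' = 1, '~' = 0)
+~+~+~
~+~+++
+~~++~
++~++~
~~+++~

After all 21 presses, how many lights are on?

14

k=0  +~+~+~
~+~+++
+~~++~
++~++~
~~+++~
k=1  +~~~+~
~~+~++
+~+++~
++~++~
~~+++~
k=2  +~~~+~
~~+~++
+~++++
++~+~+
~~++++
k=3  +~~~+~
~~+~++
+~++~+
++~~+~
~~++~+
k=4  +~~+~+
~~+~~+
+~++~+
++~~+~
~~++~+
k=5  +++~~+
~~~~~+
+~++~+
++~~+~
~~++~+
k=6  +++~~+
~~~~~+
+~+~~+
++++~~
~~+~~+
k=7  ~++~~+
++~~~+
~~+~~+
++++~~
~~+~~+
k=8  ~++~~+
++~~~+
~~+~~+
+++++~
~~+++~
k=9  ~++~~+
++~~~+
+~+~~+
~~+++~
+~+++~
k=10  ~++~++
++~++~
+~+~++
~~+++~
+~+++~
k=11  ~++~++
+~~++~
~+~~++
~++++~
+~+++~
k=12  ~++~++
+~~++~
~+~~++
+++++~
~++++~
k=13  ~++~++
+~~++~
~+~~+~
++++~+
~+++++
k=14  ~+~+~+
+~~~+~
~+~~+~
++++~+
~+++++
k=15  ~++~++
+~~++~
~+~~+~
++++~+
~+++++
k=16  ~+++++
+~+~~~
~+~++~
++++~+
~+++++
k=17  ~+++++
~~+~~~
+~~++~
~+++~+
~+++++
k=18  ~+++++
~~+~~~
+~~++~
~+~+~+
~~~~++
k=19  ~+++~+
~~++++
+~~+~~
~+~+~+
~~~~++
k=20  ~+++~+
~~++++
+~~+~~
~+~~~+
~~++~+
k=21  ~+++~+
~~++++
+~~+~~
~+~~~~
~~+++~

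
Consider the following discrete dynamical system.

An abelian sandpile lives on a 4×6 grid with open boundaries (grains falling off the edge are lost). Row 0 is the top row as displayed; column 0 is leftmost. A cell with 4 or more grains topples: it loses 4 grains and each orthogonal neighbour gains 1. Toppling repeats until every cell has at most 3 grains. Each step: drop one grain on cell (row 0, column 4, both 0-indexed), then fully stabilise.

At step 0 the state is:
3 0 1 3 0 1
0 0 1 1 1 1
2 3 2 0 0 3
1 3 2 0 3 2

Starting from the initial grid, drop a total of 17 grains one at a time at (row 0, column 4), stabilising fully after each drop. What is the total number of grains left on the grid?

41

t=0: 3 0 1 3 0 1
0 0 1 1 1 1
2 3 2 0 0 3
1 3 2 0 3 2
t=1: 3 0 1 3 1 1
0 0 1 1 1 1
2 3 2 0 0 3
1 3 2 0 3 2
t=2: 3 0 1 3 2 1
0 0 1 1 1 1
2 3 2 0 0 3
1 3 2 0 3 2
t=3: 3 0 1 3 3 1
0 0 1 1 1 1
2 3 2 0 0 3
1 3 2 0 3 2
t=4: 3 0 2 0 1 2
0 0 1 2 2 1
2 3 2 0 0 3
1 3 2 0 3 2
t=5: 3 0 2 0 2 2
0 0 1 2 2 1
2 3 2 0 0 3
1 3 2 0 3 2
t=6: 3 0 2 0 3 2
0 0 1 2 2 1
2 3 2 0 0 3
1 3 2 0 3 2
t=7: 3 0 2 1 0 3
0 0 1 2 3 1
2 3 2 0 0 3
1 3 2 0 3 2
t=8: 3 0 2 1 1 3
0 0 1 2 3 1
2 3 2 0 0 3
1 3 2 0 3 2
t=9: 3 0 2 1 2 3
0 0 1 2 3 1
2 3 2 0 0 3
1 3 2 0 3 2
t=10: 3 0 2 1 3 3
0 0 1 2 3 1
2 3 2 0 0 3
1 3 2 0 3 2
t=11: 3 0 2 2 2 0
0 0 1 3 0 3
2 3 2 0 1 3
1 3 2 0 3 2
t=12: 3 0 2 2 3 0
0 0 1 3 0 3
2 3 2 0 1 3
1 3 2 0 3 2
t=13: 3 0 2 3 0 1
0 0 1 3 1 3
2 3 2 0 1 3
1 3 2 0 3 2
t=14: 3 0 2 3 1 1
0 0 1 3 1 3
2 3 2 0 1 3
1 3 2 0 3 2
t=15: 3 0 2 3 2 1
0 0 1 3 1 3
2 3 2 0 1 3
1 3 2 0 3 2
t=16: 3 0 2 3 3 1
0 0 1 3 1 3
2 3 2 0 1 3
1 3 2 0 3 2
t=17: 3 0 3 1 1 2
0 0 2 0 3 3
2 3 2 1 1 3
1 3 2 0 3 2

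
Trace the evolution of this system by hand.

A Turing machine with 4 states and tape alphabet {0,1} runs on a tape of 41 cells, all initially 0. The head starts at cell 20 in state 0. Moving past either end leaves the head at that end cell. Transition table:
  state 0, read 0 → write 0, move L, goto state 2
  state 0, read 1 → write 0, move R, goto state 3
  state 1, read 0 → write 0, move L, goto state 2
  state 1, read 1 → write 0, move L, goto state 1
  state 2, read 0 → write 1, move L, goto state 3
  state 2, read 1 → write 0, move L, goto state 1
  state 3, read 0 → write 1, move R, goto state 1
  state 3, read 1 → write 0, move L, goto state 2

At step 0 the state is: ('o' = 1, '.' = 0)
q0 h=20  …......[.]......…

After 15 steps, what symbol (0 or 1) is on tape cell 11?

0

k=0  q0 h=20  …......[.]......…
k=1  q2 h=19  …......[.]......…
k=2  q3 h=18  …......[.]o.....…
k=3  q1 h=19  ….....o[o]......…
k=4  q1 h=18  …......[o]......…
k=5  q1 h=17  …......[.]......…
k=6  q2 h=16  …......[.]......…
k=7  q3 h=15  …......[.]o.....…
k=8  q1 h=16  ….....o[o]......…
k=9  q1 h=15  …......[o]......…
k=10  q1 h=14  …......[.]......…
k=11  q2 h=13  …......[.]......…
k=12  q3 h=12  …......[.]o.....…
k=13  q1 h=13  ….....o[o]......…
k=14  q1 h=12  …......[o]......…
k=15  q1 h=11  …......[.]......…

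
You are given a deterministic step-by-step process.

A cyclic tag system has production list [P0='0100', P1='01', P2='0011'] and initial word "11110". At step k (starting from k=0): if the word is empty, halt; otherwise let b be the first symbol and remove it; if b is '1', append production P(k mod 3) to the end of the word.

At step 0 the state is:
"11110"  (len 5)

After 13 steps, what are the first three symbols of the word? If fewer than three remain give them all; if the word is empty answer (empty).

110

step 0: "11110"  (len 5)
step 1: "11100100"  (len 8)
step 2: "110010001"  (len 9)
step 3: "100100010011"  (len 12)
step 4: "001000100110100"  (len 15)
step 5: "01000100110100"  (len 14)
step 6: "1000100110100"  (len 13)
step 7: "0001001101000100"  (len 16)
step 8: "001001101000100"  (len 15)
step 9: "01001101000100"  (len 14)
step 10: "1001101000100"  (len 13)
step 11: "00110100010001"  (len 14)
step 12: "0110100010001"  (len 13)
step 13: "110100010001"  (len 12)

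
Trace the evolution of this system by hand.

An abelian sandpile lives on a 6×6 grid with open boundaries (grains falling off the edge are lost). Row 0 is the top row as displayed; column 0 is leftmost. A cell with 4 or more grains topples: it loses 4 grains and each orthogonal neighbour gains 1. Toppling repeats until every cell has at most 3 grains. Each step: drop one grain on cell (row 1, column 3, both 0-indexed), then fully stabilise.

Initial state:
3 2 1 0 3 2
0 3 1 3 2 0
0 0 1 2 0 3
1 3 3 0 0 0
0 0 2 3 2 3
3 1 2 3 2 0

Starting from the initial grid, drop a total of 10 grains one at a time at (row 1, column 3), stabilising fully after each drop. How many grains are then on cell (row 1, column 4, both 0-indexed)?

3

k=0  3 2 1 0 3 2
0 3 1 3 2 0
0 0 1 2 0 3
1 3 3 0 0 0
0 0 2 3 2 3
3 1 2 3 2 0
k=1  3 2 1 1 3 2
0 3 2 0 3 0
0 0 1 3 0 3
1 3 3 0 0 0
0 0 2 3 2 3
3 1 2 3 2 0
k=2  3 2 1 1 3 2
0 3 2 1 3 0
0 0 1 3 0 3
1 3 3 0 0 0
0 0 2 3 2 3
3 1 2 3 2 0
k=3  3 2 1 1 3 2
0 3 2 2 3 0
0 0 1 3 0 3
1 3 3 0 0 0
0 0 2 3 2 3
3 1 2 3 2 0
k=4  3 2 1 1 3 2
0 3 2 3 3 0
0 0 1 3 0 3
1 3 3 0 0 0
0 0 2 3 2 3
3 1 2 3 2 0
k=5  3 2 1 3 0 3
0 3 3 2 1 1
0 0 2 0 2 3
1 3 3 1 0 0
0 0 2 3 2 3
3 1 2 3 2 0
k=6  3 2 1 3 0 3
0 3 3 3 1 1
0 0 2 0 2 3
1 3 3 1 0 0
0 0 2 3 2 3
3 1 2 3 2 0
k=7  3 3 3 0 1 3
1 0 1 2 2 1
0 1 3 1 2 3
1 3 3 1 0 0
0 0 2 3 2 3
3 1 2 3 2 0
k=8  3 3 3 0 1 3
1 0 1 3 2 1
0 1 3 1 2 3
1 3 3 1 0 0
0 0 2 3 2 3
3 1 2 3 2 0
k=9  3 3 3 1 1 3
1 0 2 0 3 1
0 1 3 2 2 3
1 3 3 1 0 0
0 0 2 3 2 3
3 1 2 3 2 0
k=10  3 3 3 1 1 3
1 0 2 1 3 1
0 1 3 2 2 3
1 3 3 1 0 0
0 0 2 3 2 3
3 1 2 3 2 0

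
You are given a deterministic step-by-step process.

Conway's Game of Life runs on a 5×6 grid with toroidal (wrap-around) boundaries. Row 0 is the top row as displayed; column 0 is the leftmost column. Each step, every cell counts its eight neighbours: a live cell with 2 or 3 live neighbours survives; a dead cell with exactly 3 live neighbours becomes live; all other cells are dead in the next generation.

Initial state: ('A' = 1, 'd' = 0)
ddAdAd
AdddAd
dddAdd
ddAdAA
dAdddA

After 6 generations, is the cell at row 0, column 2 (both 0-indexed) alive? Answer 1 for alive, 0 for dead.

0

step 0: ddAdAd
AdddAd
dddAdd
ddAdAA
dAdddA
step 1: AAdAAd
ddddAA
dddAdd
AdAAAA
AAAddA
step 2: dddAdd
AdAddA
AdAddd
dddddd
dddddd
step 3: dddddd
AdAAdA
AddddA
dddddd
dddddd
step 4: dddddd
AAddAA
AAddAA
dddddd
dddddd
step 5: AddddA
dAddAd
dAddAd
AddddA
dddddd
step 6: AddddA
dAddAd
dAddAd
AddddA
dddddd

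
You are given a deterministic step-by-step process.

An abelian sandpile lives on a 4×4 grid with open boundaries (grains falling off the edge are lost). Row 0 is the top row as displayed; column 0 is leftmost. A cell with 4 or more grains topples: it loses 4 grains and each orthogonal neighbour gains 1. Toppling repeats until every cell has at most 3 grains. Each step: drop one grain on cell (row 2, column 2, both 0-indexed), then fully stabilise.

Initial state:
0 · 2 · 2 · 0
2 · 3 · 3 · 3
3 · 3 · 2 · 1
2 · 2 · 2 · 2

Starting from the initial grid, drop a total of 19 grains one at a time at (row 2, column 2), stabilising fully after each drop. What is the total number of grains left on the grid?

30

[0] 0 · 2 · 2 · 0
2 · 3 · 3 · 3
3 · 3 · 2 · 1
2 · 2 · 2 · 2
[1] 0 · 2 · 2 · 0
2 · 3 · 3 · 3
3 · 3 · 3 · 1
2 · 2 · 2 · 2
[2] 1 · 3 · 3 · 1
0 · 2 · 2 · 0
1 · 2 · 2 · 3
3 · 3 · 3 · 2
[3] 1 · 3 · 3 · 1
0 · 2 · 2 · 0
1 · 2 · 3 · 3
3 · 3 · 3 · 2
[4] 1 · 3 · 3 · 1
0 · 3 · 3 · 1
3 · 0 · 3 · 1
0 · 2 · 2 · 0
[5] 2 · 1 · 1 · 2
1 · 1 · 2 · 2
3 · 2 · 1 · 2
0 · 2 · 3 · 0
[6] 2 · 1 · 1 · 2
1 · 1 · 2 · 2
3 · 2 · 2 · 2
0 · 2 · 3 · 0
[7] 2 · 1 · 1 · 2
1 · 1 · 2 · 2
3 · 2 · 3 · 2
0 · 2 · 3 · 0
[8] 2 · 1 · 1 · 2
1 · 1 · 3 · 2
3 · 3 · 1 · 3
0 · 3 · 0 · 1
[9] 2 · 1 · 1 · 2
1 · 1 · 3 · 2
3 · 3 · 2 · 3
0 · 3 · 0 · 1
[10] 2 · 1 · 1 · 2
1 · 1 · 3 · 2
3 · 3 · 3 · 3
0 · 3 · 0 · 1
[11] 2 · 1 · 2 · 3
2 · 3 · 1 · 0
0 · 2 · 3 · 1
2 · 0 · 2 · 2
[12] 2 · 1 · 2 · 3
2 · 3 · 2 · 0
0 · 3 · 0 · 2
2 · 0 · 3 · 2
[13] 2 · 1 · 2 · 3
2 · 3 · 2 · 0
0 · 3 · 1 · 2
2 · 0 · 3 · 2
[14] 2 · 1 · 2 · 3
2 · 3 · 2 · 0
0 · 3 · 2 · 2
2 · 0 · 3 · 2
[15] 2 · 1 · 2 · 3
2 · 3 · 2 · 0
0 · 3 · 3 · 2
2 · 0 · 3 · 2
[16] 2 · 2 · 3 · 3
3 · 1 · 0 · 1
1 · 1 · 3 · 3
2 · 2 · 0 · 3
[17] 2 · 2 · 3 · 3
3 · 1 · 1 · 2
1 · 2 · 1 · 1
2 · 2 · 2 · 0
[18] 2 · 2 · 3 · 3
3 · 1 · 1 · 2
1 · 2 · 2 · 1
2 · 2 · 2 · 0
[19] 2 · 2 · 3 · 3
3 · 1 · 1 · 2
1 · 2 · 3 · 1
2 · 2 · 2 · 0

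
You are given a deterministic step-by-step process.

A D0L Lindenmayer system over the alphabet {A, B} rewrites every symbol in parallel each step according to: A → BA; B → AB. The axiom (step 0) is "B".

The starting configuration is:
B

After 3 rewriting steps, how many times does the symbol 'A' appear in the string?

4

step 0: B
step 1: AB
step 2: BAAB
step 3: ABBABAAB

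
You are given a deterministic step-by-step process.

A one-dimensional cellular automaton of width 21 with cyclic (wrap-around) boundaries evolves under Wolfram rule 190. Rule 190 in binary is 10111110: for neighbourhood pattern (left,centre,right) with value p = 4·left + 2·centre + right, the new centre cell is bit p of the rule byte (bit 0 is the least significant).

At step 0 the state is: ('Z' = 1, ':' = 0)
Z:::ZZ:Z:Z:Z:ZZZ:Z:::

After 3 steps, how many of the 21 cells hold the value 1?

0) Z:::ZZ:Z:Z:Z:ZZZ:Z:::
1) ZZ:ZZ:ZZZZZZZZZ:ZZZ:Z
2) Z:ZZ:ZZZZZZZZZ:ZZZ:ZZ
3) :ZZ:ZZZZZZZZZ:ZZZ:ZZZ

17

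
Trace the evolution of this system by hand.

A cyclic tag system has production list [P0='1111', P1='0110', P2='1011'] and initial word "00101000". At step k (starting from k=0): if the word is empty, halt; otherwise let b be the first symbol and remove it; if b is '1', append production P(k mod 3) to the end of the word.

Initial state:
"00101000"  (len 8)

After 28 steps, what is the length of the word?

0) "00101000"  (len 8)
1) "0101000"  (len 7)
2) "101000"  (len 6)
3) "010001011"  (len 9)
4) "10001011"  (len 8)
5) "00010110110"  (len 11)
6) "0010110110"  (len 10)
7) "010110110"  (len 9)
8) "10110110"  (len 8)
9) "01101101011"  (len 11)
10) "1101101011"  (len 10)
11) "1011010110110"  (len 13)
12) "0110101101101011"  (len 16)
13) "110101101101011"  (len 15)
14) "101011011010110110"  (len 18)
15) "010110110101101101011"  (len 21)
16) "10110110101101101011"  (len 20)
17) "01101101011011010110110"  (len 23)
18) "1101101011011010110110"  (len 22)
19) "1011010110110101101101111"  (len 25)
20) "0110101101101011011011110110"  (len 28)
21) "110101101101011011011110110"  (len 27)
22) "101011011010110110111101101111"  (len 30)
23) "010110110101101101111011011110110"  (len 33)
24) "10110110101101101111011011110110"  (len 32)
25) "01101101011011011110110111101101111"  (len 35)
26) "1101101011011011110110111101101111"  (len 34)
27) "1011010110110111101101111011011111011"  (len 37)
28) "0110101101101111011011110110111110111111"  (len 40)

40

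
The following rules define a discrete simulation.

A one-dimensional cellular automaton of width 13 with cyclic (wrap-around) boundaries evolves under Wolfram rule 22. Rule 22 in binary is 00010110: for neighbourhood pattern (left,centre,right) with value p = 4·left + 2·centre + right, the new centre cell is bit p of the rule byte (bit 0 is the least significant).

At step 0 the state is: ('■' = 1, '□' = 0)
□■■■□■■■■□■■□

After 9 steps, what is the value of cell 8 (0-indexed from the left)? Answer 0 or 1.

[0] □■■■□■■■■□■■□
[1] ■□□□□□□□□□□□■
[2] □■□□□□□□□□□■□
[3] ■■■□□□□□□□■■■
[4] □□□■□□□□□■□□□
[5] □□■■■□□□■■■□□
[6] □■□□□■□■□□□■□
[7] ■■■□■■□■■□■■■
[8] □□□□□□□□□□□□□
[9] □□□□□□□□□□□□□

0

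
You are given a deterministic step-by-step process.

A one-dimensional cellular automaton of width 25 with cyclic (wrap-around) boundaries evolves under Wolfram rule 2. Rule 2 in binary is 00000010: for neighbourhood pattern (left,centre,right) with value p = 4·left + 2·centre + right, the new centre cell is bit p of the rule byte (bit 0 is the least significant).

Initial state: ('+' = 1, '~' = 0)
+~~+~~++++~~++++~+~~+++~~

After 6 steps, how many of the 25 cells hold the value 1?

5

t=0: +~~+~~++++~~++++~+~~+++~~
t=1: ~~+~~+~~~~~+~~~~~~~+~~~~+
t=2: ~+~~+~~~~~+~~~~~~~+~~~~+~
t=3: +~~+~~~~~+~~~~~~~+~~~~+~~
t=4: ~~+~~~~~+~~~~~~~+~~~~+~~+
t=5: ~+~~~~~+~~~~~~~+~~~~+~~+~
t=6: +~~~~~+~~~~~~~+~~~~+~~+~~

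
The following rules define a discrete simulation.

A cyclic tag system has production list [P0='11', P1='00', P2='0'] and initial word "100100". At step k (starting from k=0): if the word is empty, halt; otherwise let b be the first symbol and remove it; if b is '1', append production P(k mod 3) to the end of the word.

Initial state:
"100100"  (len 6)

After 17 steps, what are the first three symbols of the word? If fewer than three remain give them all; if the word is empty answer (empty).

step 0: "100100"  (len 6)
step 1: "0010011"  (len 7)
step 2: "010011"  (len 6)
step 3: "10011"  (len 5)
step 4: "001111"  (len 6)
step 5: "01111"  (len 5)
step 6: "1111"  (len 4)
step 7: "11111"  (len 5)
step 8: "111100"  (len 6)
step 9: "111000"  (len 6)
step 10: "1100011"  (len 7)
step 11: "10001100"  (len 8)
step 12: "00011000"  (len 8)
step 13: "0011000"  (len 7)
step 14: "011000"  (len 6)
step 15: "11000"  (len 5)
step 16: "100011"  (len 6)
step 17: "0001100"  (len 7)

000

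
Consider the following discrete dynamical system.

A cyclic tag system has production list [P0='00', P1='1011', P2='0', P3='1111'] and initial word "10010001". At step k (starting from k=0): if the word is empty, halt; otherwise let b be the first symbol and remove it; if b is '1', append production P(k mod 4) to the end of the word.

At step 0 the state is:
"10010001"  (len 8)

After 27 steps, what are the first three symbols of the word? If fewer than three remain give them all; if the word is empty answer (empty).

[0] "10010001"  (len 8)
[1] "001000100"  (len 9)
[2] "01000100"  (len 8)
[3] "1000100"  (len 7)
[4] "0001001111"  (len 10)
[5] "001001111"  (len 9)
[6] "01001111"  (len 8)
[7] "1001111"  (len 7)
[8] "0011111111"  (len 10)
[9] "011111111"  (len 9)
[10] "11111111"  (len 8)
[11] "11111110"  (len 8)
[12] "11111101111"  (len 11)
[13] "111110111100"  (len 12)
[14] "111101111001011"  (len 15)
[15] "111011110010110"  (len 15)
[16] "110111100101101111"  (len 18)
[17] "1011110010110111100"  (len 19)
[18] "0111100101101111001011"  (len 22)
[19] "111100101101111001011"  (len 21)
[20] "111001011011110010111111"  (len 24)
[21] "1100101101111001011111100"  (len 25)
[22] "1001011011110010111111001011"  (len 28)
[23] "0010110111100101111110010110"  (len 28)
[24] "010110111100101111110010110"  (len 27)
[25] "10110111100101111110010110"  (len 26)
[26] "01101111001011111100101101011"  (len 29)
[27] "1101111001011111100101101011"  (len 28)

110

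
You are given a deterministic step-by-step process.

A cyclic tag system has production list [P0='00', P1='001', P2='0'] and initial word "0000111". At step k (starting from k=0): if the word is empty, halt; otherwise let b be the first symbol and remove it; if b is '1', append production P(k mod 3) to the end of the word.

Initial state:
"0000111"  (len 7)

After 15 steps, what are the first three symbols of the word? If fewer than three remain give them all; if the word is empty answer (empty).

step 0: "0000111"  (len 7)
step 1: "000111"  (len 6)
step 2: "00111"  (len 5)
step 3: "0111"  (len 4)
step 4: "111"  (len 3)
step 5: "11001"  (len 5)
step 6: "10010"  (len 5)
step 7: "001000"  (len 6)
step 8: "01000"  (len 5)
step 9: "1000"  (len 4)
step 10: "00000"  (len 5)
step 11: "0000"  (len 4)
step 12: "000"  (len 3)
step 13: "00"  (len 2)
step 14: "0"  (len 1)
step 15: (halted — word empty)

(empty)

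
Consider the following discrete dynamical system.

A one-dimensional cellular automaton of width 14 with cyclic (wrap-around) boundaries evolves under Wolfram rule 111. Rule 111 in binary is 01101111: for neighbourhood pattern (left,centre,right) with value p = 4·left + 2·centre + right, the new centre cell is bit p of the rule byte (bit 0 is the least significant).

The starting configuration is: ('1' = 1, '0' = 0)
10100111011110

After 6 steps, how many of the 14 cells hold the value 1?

step 0: 10100111011110
step 1: 11101101110011
step 2: 00111111010110
step 3: 11100001111110
step 4: 10101111000011
step 5: 11111001011110
step 6: 10001011110011

8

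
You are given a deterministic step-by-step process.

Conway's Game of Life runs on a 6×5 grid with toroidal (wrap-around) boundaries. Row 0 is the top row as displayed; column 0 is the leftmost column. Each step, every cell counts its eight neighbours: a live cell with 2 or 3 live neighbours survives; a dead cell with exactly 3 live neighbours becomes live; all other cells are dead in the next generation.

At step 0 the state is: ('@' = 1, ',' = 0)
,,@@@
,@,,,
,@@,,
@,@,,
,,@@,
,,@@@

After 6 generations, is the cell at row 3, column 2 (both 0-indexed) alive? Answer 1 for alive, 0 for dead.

0

step 0: ,,@@@
,@,,,
,@@,,
@,@,,
,,@@,
,,@@@
step 1: @@,,@
@@,,,
@,@,,
,,,,,
,,,,,
,@,,,
step 2: ,,@,@
,,@,,
@,,,,
,,,,,
,,,,,
,@,,,
step 3: ,@@@,
,@,@,
,,,,,
,,,,,
,,,,,
,,,,,
step 4: ,@,@,
,@,@,
,,,,,
,,,,,
,,,,,
,,@,,
step 5: ,@,@,
,,,,,
,,,,,
,,,,,
,,,,,
,,@,,
step 6: ,,@,,
,,,,,
,,,,,
,,,,,
,,,,,
,,@,,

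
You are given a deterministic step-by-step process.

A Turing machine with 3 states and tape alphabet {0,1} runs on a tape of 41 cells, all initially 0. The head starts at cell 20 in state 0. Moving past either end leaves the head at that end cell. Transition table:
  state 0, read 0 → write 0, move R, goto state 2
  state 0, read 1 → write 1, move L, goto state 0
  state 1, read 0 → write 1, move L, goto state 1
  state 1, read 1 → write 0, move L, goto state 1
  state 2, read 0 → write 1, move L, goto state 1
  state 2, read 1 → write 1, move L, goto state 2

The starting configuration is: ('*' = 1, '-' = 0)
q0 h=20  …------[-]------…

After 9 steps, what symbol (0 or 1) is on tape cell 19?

1

t=0: q0 h=20  …------[-]------…
t=1: q2 h=21  …------[-]------…
t=2: q1 h=20  …------[-]*-----…
t=3: q1 h=19  …------[-]**----…
t=4: q1 h=18  …------[-]***---…
t=5: q1 h=17  …------[-]****--…
t=6: q1 h=16  …------[-]*****-…
t=7: q1 h=15  …------[-]******…
t=8: q1 h=14  …------[-]******…
t=9: q1 h=13  …------[-]******…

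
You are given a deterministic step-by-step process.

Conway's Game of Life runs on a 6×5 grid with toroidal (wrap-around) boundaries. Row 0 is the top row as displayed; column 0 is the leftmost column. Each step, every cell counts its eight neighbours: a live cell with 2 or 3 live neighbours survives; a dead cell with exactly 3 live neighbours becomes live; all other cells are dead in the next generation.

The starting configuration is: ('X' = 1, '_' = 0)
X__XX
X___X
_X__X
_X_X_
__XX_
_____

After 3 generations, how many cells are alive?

7

0) X__XX
X___X
_X__X
_X_X_
__XX_
_____
1) X__X_
_X___
_XXXX
XX_XX
__XX_
__X__
2) _XX__
_X___
_____
_____
X____
_XX_X
3) ___X_
_XX__
_____
_____
XX___
__XX_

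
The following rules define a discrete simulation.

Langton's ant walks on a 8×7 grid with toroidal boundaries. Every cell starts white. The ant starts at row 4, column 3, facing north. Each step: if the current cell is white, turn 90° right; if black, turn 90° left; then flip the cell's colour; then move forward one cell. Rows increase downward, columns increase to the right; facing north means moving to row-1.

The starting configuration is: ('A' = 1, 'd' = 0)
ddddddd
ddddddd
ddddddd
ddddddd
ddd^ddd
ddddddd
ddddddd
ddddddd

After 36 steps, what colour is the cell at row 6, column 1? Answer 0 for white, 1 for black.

k=0  ddddddd
ddddddd
ddddddd
ddddddd
ddd^ddd
ddddddd
ddddddd
ddddddd
k=1  ddddddd
ddddddd
ddddddd
ddddddd
dddA>dd
ddddddd
ddddddd
ddddddd
k=2  ddddddd
ddddddd
ddddddd
ddddddd
dddAAdd
ddddvdd
ddddddd
ddddddd
k=3  ddddddd
ddddddd
ddddddd
ddddddd
dddAAdd
ddd<Add
ddddddd
ddddddd
k=4  ddddddd
ddddddd
ddddddd
ddddddd
ddd^Add
dddAAdd
ddddddd
ddddddd
k=5  ddddddd
ddddddd
ddddddd
ddddddd
dd<dAdd
dddAAdd
ddddddd
ddddddd
k=6  ddddddd
ddddddd
ddddddd
dd^dddd
ddAdAdd
dddAAdd
ddddddd
ddddddd
k=7  ddddddd
ddddddd
ddddddd
ddA>ddd
ddAdAdd
dddAAdd
ddddddd
ddddddd
k=8  ddddddd
ddddddd
ddddddd
ddAAddd
ddAvAdd
dddAAdd
ddddddd
ddddddd
k=9  ddddddd
ddddddd
ddddddd
ddAAddd
dd<AAdd
dddAAdd
ddddddd
ddddddd
k=10  ddddddd
ddddddd
ddddddd
ddAAddd
dddAAdd
ddvAAdd
ddddddd
ddddddd
k=11  ddddddd
ddddddd
ddddddd
ddAAddd
dddAAdd
d<AAAdd
ddddddd
ddddddd
k=12  ddddddd
ddddddd
ddddddd
ddAAddd
d^dAAdd
dAAAAdd
ddddddd
ddddddd
k=13  ddddddd
ddddddd
ddddddd
ddAAddd
dA>AAdd
dAAAAdd
ddddddd
ddddddd
k=14  ddddddd
ddddddd
ddddddd
ddAAddd
dAAAAdd
dAvAAdd
ddddddd
ddddddd
k=15  ddddddd
ddddddd
ddddddd
ddAAddd
dAAAAdd
dAd>Add
ddddddd
ddddddd
k=16  ddddddd
ddddddd
ddddddd
ddAAddd
dAA^Add
dAddAdd
ddddddd
ddddddd
k=17  ddddddd
ddddddd
ddddddd
ddAAddd
dA<dAdd
dAddAdd
ddddddd
ddddddd
k=18  ddddddd
ddddddd
ddddddd
ddAAddd
dAddAdd
dAvdAdd
ddddddd
ddddddd
k=19  ddddddd
ddddddd
ddddddd
ddAAddd
dAddAdd
d<AdAdd
ddddddd
ddddddd
k=20  ddddddd
ddddddd
ddddddd
ddAAddd
dAddAdd
ddAdAdd
dvddddd
ddddddd
k=21  ddddddd
ddddddd
ddddddd
ddAAddd
dAddAdd
ddAdAdd
<Addddd
ddddddd
k=22  ddddddd
ddddddd
ddddddd
ddAAddd
dAddAdd
^dAdAdd
AAddddd
ddddddd
k=23  ddddddd
ddddddd
ddddddd
ddAAddd
dAddAdd
A>AdAdd
AAddddd
ddddddd
k=24  ddddddd
ddddddd
ddddddd
ddAAddd
dAddAdd
AAAdAdd
Avddddd
ddddddd
k=25  ddddddd
ddddddd
ddddddd
ddAAddd
dAddAdd
AAAdAdd
Ad>dddd
ddddddd
k=26  ddddddd
ddddddd
ddddddd
ddAAddd
dAddAdd
AAAdAdd
AdAdddd
ddvdddd
k=27  ddddddd
ddddddd
ddddddd
ddAAddd
dAddAdd
AAAdAdd
AdAdddd
d<Adddd
k=28  ddddddd
ddddddd
ddddddd
ddAAddd
dAddAdd
AAAdAdd
A^Adddd
dAAdddd
k=29  ddddddd
ddddddd
ddddddd
ddAAddd
dAddAdd
AAAdAdd
AA>dddd
dAAdddd
k=30  ddddddd
ddddddd
ddddddd
ddAAddd
dAddAdd
AA^dAdd
AAddddd
dAAdddd
k=31  ddddddd
ddddddd
ddddddd
ddAAddd
dAddAdd
A<ddAdd
AAddddd
dAAdddd
k=32  ddddddd
ddddddd
ddddddd
ddAAddd
dAddAdd
AdddAdd
Avddddd
dAAdddd
k=33  ddddddd
ddddddd
ddddddd
ddAAddd
dAddAdd
AdddAdd
Ad>dddd
dAAdddd
k=34  ddddddd
ddddddd
ddddddd
ddAAddd
dAddAdd
AdddAdd
AdAdddd
dAvdddd
k=35  ddddddd
ddddddd
ddddddd
ddAAddd
dAddAdd
AdddAdd
AdAdddd
dAd>ddd
k=36  dddvddd
ddddddd
ddddddd
ddAAddd
dAddAdd
AdddAdd
AdAdddd
dAdAddd

0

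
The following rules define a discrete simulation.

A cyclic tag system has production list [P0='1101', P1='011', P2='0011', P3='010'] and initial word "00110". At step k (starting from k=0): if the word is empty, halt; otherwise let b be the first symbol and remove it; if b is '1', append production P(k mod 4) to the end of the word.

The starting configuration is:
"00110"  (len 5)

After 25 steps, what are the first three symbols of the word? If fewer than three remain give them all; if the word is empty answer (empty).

gen 0: "00110"  (len 5)
gen 1: "0110"  (len 4)
gen 2: "110"  (len 3)
gen 3: "100011"  (len 6)
gen 4: "00011010"  (len 8)
gen 5: "0011010"  (len 7)
gen 6: "011010"  (len 6)
gen 7: "11010"  (len 5)
gen 8: "1010010"  (len 7)
gen 9: "0100101101"  (len 10)
gen 10: "100101101"  (len 9)
gen 11: "001011010011"  (len 12)
gen 12: "01011010011"  (len 11)
gen 13: "1011010011"  (len 10)
gen 14: "011010011011"  (len 12)
gen 15: "11010011011"  (len 11)
gen 16: "1010011011010"  (len 13)
gen 17: "0100110110101101"  (len 16)
gen 18: "100110110101101"  (len 15)
gen 19: "001101101011010011"  (len 18)
gen 20: "01101101011010011"  (len 17)
gen 21: "1101101011010011"  (len 16)
gen 22: "101101011010011011"  (len 18)
gen 23: "011010110100110110011"  (len 21)
gen 24: "11010110100110110011"  (len 20)
gen 25: "10101101001101100111101"  (len 23)

101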